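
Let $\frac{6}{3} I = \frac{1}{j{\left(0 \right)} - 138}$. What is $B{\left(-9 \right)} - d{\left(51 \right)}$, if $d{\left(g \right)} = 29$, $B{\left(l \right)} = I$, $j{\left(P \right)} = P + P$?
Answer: $- \frac{8005}{276} \approx -29.004$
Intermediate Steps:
$j{\left(P \right)} = 2 P$
$I = - \frac{1}{276}$ ($I = \frac{1}{2 \left(2 \cdot 0 - 138\right)} = \frac{1}{2 \left(0 - 138\right)} = \frac{1}{2 \left(-138\right)} = \frac{1}{2} \left(- \frac{1}{138}\right) = - \frac{1}{276} \approx -0.0036232$)
$B{\left(l \right)} = - \frac{1}{276}$
$B{\left(-9 \right)} - d{\left(51 \right)} = - \frac{1}{276} - 29 = - \frac{8005}{276}$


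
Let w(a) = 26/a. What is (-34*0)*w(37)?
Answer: 0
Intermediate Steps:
(-34*0)*w(37) = (-34*0)*(26/37) = 0*(26*(1/37)) = 0*(26/37) = 0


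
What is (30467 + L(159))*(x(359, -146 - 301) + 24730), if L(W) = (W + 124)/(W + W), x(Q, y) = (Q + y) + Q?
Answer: 242229413789/318 ≈ 7.6173e+8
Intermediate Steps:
x(Q, y) = y + 2*Q
L(W) = (124 + W)/(2*W) (L(W) = (124 + W)/((2*W)) = (124 + W)*(1/(2*W)) = (124 + W)/(2*W))
(30467 + L(159))*(x(359, -146 - 301) + 24730) = (30467 + (1/2)*(124 + 159)/159)*(((-146 - 301) + 2*359) + 24730) = (30467 + (1/2)*(1/159)*283)*((-447 + 718) + 24730) = (30467 + 283/318)*(271 + 24730) = (9688789/318)*25001 = 242229413789/318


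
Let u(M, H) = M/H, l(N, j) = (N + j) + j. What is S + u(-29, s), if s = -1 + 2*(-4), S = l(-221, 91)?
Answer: -322/9 ≈ -35.778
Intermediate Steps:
l(N, j) = N + 2*j
S = -39 (S = -221 + 2*91 = -221 + 182 = -39)
s = -9 (s = -1 - 8 = -9)
S + u(-29, s) = -39 - 29/(-9) = -39 - 29*(-⅑) = -39 + 29/9 = -322/9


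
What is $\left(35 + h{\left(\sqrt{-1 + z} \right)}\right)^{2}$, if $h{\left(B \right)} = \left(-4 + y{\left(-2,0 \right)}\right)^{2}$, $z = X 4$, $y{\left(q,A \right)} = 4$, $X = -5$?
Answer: $1225$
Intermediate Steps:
$z = -20$ ($z = \left(-5\right) 4 = -20$)
$h{\left(B \right)} = 0$ ($h{\left(B \right)} = \left(-4 + 4\right)^{2} = 0^{2} = 0$)
$\left(35 + h{\left(\sqrt{-1 + z} \right)}\right)^{2} = \left(35 + 0\right)^{2} = 35^{2} = 1225$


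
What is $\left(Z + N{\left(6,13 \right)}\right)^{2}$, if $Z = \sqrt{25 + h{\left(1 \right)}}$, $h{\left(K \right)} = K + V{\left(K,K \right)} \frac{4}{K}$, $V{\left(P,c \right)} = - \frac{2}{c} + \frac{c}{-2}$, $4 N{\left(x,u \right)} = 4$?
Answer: $25$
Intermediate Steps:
$N{\left(x,u \right)} = 1$ ($N{\left(x,u \right)} = \frac{1}{4} \cdot 4 = 1$)
$V{\left(P,c \right)} = - \frac{2}{c} - \frac{c}{2}$ ($V{\left(P,c \right)} = - \frac{2}{c} + c \left(- \frac{1}{2}\right) = - \frac{2}{c} - \frac{c}{2}$)
$h{\left(K \right)} = K + \frac{4 \left(- \frac{2}{K} - \frac{K}{2}\right)}{K}$ ($h{\left(K \right)} = K + \left(- \frac{2}{K} - \frac{K}{2}\right) \frac{4}{K} = K + \frac{4 \left(- \frac{2}{K} - \frac{K}{2}\right)}{K}$)
$Z = 4$ ($Z = \sqrt{25 - \left(1 + 8\right)} = \sqrt{25 - 9} = \sqrt{16} = 4$)
$\left(Z + N{\left(6,13 \right)}\right)^{2} = \left(4 + 1\right)^{2} = 5^{2} = 25$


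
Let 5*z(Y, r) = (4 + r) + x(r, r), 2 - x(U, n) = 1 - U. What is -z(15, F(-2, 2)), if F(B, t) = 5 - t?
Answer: -11/5 ≈ -2.2000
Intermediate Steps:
x(U, n) = 1 + U (x(U, n) = 2 - (1 - U) = 2 + (-1 + U) = 1 + U)
z(Y, r) = 1 + 2*r/5 (z(Y, r) = ((4 + r) + (1 + r))/5 = (5 + 2*r)/5 = 1 + 2*r/5)
-z(15, F(-2, 2)) = -(1 + 2*(5 - 1*2)/5) = -(1 + 2*(5 - 2)/5) = -(1 + (⅖)*3) = -(1 + 6/5) = -1*11/5 = -11/5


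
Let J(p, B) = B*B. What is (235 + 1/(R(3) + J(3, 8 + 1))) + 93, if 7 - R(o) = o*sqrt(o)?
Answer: 2531264/7717 + 3*sqrt(3)/7717 ≈ 328.01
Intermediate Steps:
J(p, B) = B**2
R(o) = 7 - o**(3/2) (R(o) = 7 - o*sqrt(o) = 7 - o**(3/2))
(235 + 1/(R(3) + J(3, 8 + 1))) + 93 = (235 + 1/((7 - 3**(3/2)) + (8 + 1)**2)) + 93 = (235 + 1/((7 - 3*sqrt(3)) + 9**2)) + 93 = (235 + 1/((7 - 3*sqrt(3)) + 81)) + 93 = (235 + 1/(88 - 3*sqrt(3))) + 93 = 328 + 1/(88 - 3*sqrt(3))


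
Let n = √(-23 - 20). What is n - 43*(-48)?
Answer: 2064 + I*√43 ≈ 2064.0 + 6.5574*I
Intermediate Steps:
n = I*√43 (n = √(-43) = I*√43 ≈ 6.5574*I)
n - 43*(-48) = I*√43 - 43*(-48) = I*√43 + 2064 = 2064 + I*√43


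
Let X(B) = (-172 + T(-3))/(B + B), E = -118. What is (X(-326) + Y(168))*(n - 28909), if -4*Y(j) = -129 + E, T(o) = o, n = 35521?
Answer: 66840708/163 ≈ 4.1007e+5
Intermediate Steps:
X(B) = -175/(2*B) (X(B) = (-172 - 3)/(B + B) = -175*1/(2*B) = -175/(2*B))
Y(j) = 247/4 (Y(j) = -(-129 - 118)/4 = -¼*(-247) = 247/4)
(X(-326) + Y(168))*(n - 28909) = (-175/2/(-326) + 247/4)*(35521 - 28909) = (-175/2*(-1/326) + 247/4)*6612 = (175/652 + 247/4)*6612 = (10109/163)*6612 = 66840708/163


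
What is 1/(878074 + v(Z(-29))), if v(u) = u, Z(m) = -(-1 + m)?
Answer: 1/878104 ≈ 1.1388e-6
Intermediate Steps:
Z(m) = 1 - m
1/(878074 + v(Z(-29))) = 1/(878074 + (1 - 1*(-29))) = 1/(878074 + (1 + 29)) = 1/(878074 + 30) = 1/878104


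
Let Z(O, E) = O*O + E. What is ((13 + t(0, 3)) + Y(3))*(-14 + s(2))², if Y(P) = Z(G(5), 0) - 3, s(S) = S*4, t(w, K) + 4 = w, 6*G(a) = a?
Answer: 241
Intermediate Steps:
G(a) = a/6
Z(O, E) = E + O² (Z(O, E) = O² + E = E + O²)
t(w, K) = -4 + w
s(S) = 4*S
Y(P) = -83/36 (Y(P) = (0 + ((⅙)*5)²) - 3 = (0 + (⅚)²) - 3 = (0 + 25/36) - 3 = 25/36 - 3 = -83/36)
((13 + t(0, 3)) + Y(3))*(-14 + s(2))² = ((13 + (-4 + 0)) - 83/36)*(-14 + 4*2)² = ((13 - 4) - 83/36)*(-14 + 8)² = (9 - 83/36)*(-6)² = (241/36)*36 = 241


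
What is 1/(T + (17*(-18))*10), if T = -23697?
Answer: -1/26757 ≈ -3.7373e-5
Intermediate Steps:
1/(T + (17*(-18))*10) = 1/(-23697 + (17*(-18))*10) = 1/(-23697 - 306*10) = 1/(-23697 - 3060) = 1/(-26757) = -1/26757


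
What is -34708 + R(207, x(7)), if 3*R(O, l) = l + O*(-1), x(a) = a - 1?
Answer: -34775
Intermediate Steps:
x(a) = -1 + a
R(O, l) = -O/3 + l/3 (R(O, l) = (l + O*(-1))/3 = (l - O)/3 = -O/3 + l/3)
-34708 + R(207, x(7)) = -34708 + (-⅓*207 + (-1 + 7)/3) = -34708 + (-69 + (⅓)*6) = -34708 + (-69 + 2) = -34708 - 67 = -34775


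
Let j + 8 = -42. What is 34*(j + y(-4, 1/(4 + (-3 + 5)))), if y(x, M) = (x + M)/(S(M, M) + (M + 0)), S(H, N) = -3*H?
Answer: -1309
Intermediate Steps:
j = -50 (j = -8 - 42 = -50)
y(x, M) = -(M + x)/(2*M) (y(x, M) = (x + M)/(-3*M + (M + 0)) = (M + x)/(-3*M + M) = (M + x)/((-2*M)) = (M + x)*(-1/(2*M)) = -(M + x)/(2*M))
34*(j + y(-4, 1/(4 + (-3 + 5)))) = 34*(-50 + (-1/(4 + (-3 + 5)) - 1*(-4))/(2*(1/(4 + (-3 + 5))))) = 34*(-50 + (-1/(4 + 2) + 4)/(2*(1/(4 + 2)))) = 34*(-50 + (-1/6 + 4)/(2*(1/6))) = 34*(-50 + (-1*1/6 + 4)/(2*(1/6))) = 34*(-50 + (1/2)*6*(-1/6 + 4)) = 34*(-50 + (1/2)*6*(23/6)) = 34*(-50 + 23/2) = 34*(-77/2) = -1309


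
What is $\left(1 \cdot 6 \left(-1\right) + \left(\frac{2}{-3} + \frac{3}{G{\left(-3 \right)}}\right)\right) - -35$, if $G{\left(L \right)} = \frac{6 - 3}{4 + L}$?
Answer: $\frac{88}{3} \approx 29.333$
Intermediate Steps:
$G{\left(L \right)} = \frac{3}{4 + L}$
$\left(1 \cdot 6 \left(-1\right) + \left(\frac{2}{-3} + \frac{3}{G{\left(-3 \right)}}\right)\right) - -35 = \left(1 \cdot 6 \left(-1\right) + \left(\frac{2}{-3} + \frac{3}{3 \frac{1}{4 - 3}}\right)\right) - -35 = \left(6 \left(-1\right) + \left(2 \left(- \frac{1}{3}\right) + \frac{3}{3 \cdot 1^{-1}}\right)\right) + 35 = \left(-6 - \left(\frac{2}{3} - \frac{3}{3 \cdot 1}\right)\right) + 35 = \left(-6 - \left(\frac{2}{3} - \frac{3}{3}\right)\right) + 35 = \left(-6 + \left(- \frac{2}{3} + 3 \cdot \frac{1}{3}\right)\right) + 35 = \left(-6 + \left(- \frac{2}{3} + 1\right)\right) + 35 = \left(-6 + \frac{1}{3}\right) + 35 = - \frac{17}{3} + 35 = \frac{88}{3}$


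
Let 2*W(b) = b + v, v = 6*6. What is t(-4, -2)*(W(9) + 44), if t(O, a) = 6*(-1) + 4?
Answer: -133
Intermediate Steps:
v = 36
t(O, a) = -2 (t(O, a) = -6 + 4 = -2)
W(b) = 18 + b/2 (W(b) = (b + 36)/2 = (36 + b)/2 = 18 + b/2)
t(-4, -2)*(W(9) + 44) = -2*((18 + (1/2)*9) + 44) = -2*((18 + 9/2) + 44) = -2*(45/2 + 44) = -2*133/2 = -133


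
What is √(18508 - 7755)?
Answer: √10753 ≈ 103.70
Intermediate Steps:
√(18508 - 7755) = √10753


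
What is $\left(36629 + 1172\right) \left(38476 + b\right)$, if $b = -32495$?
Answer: $226087781$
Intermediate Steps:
$\left(36629 + 1172\right) \left(38476 + b\right) = \left(36629 + 1172\right) \left(38476 - 32495\right) = 37801 \cdot 5981 = 226087781$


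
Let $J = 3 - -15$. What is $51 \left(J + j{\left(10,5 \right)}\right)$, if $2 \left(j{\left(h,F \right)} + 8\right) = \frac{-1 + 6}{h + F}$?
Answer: $\frac{1037}{2} \approx 518.5$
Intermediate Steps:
$j{\left(h,F \right)} = -8 + \frac{5}{2 \left(F + h\right)}$ ($j{\left(h,F \right)} = -8 + \frac{\left(-1 + 6\right) \frac{1}{h + F}}{2} = -8 + \frac{5 \frac{1}{F + h}}{2} = -8 + \frac{5}{2 \left(F + h\right)}$)
$J = 18$ ($J = 3 + 15 = 18$)
$51 \left(J + j{\left(10,5 \right)}\right) = 51 \left(18 + \frac{\frac{5}{2} - 40 - 80}{5 + 10}\right) = 51 \left(18 + \frac{\frac{5}{2} - 40 - 80}{15}\right) = 51 \left(18 + \frac{1}{15} \left(- \frac{235}{2}\right)\right) = 51 \left(18 - \frac{47}{6}\right) = 51 \cdot \frac{61}{6} = \frac{1037}{2}$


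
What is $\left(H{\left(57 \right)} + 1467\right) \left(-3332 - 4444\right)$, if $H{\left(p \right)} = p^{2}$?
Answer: $-36671616$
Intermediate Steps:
$\left(H{\left(57 \right)} + 1467\right) \left(-3332 - 4444\right) = \left(57^{2} + 1467\right) \left(-3332 - 4444\right) = \left(3249 + 1467\right) \left(-7776\right) = 4716 \left(-7776\right) = -36671616$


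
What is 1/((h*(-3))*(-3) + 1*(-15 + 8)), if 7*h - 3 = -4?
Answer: -7/58 ≈ -0.12069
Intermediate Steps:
h = -⅐ (h = 3/7 + (⅐)*(-4) = 3/7 - 4/7 = -⅐ ≈ -0.14286)
1/((h*(-3))*(-3) + 1*(-15 + 8)) = 1/(-⅐*(-3)*(-3) + 1*(-15 + 8)) = 1/((3/7)*(-3) + 1*(-7)) = 1/(-9/7 - 7) = 1/(-58/7) = -7/58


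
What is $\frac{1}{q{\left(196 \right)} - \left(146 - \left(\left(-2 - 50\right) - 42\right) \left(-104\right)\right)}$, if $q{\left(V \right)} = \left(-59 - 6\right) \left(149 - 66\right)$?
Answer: $\frac{1}{4235} \approx 0.00023613$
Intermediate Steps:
$q{\left(V \right)} = -5395$ ($q{\left(V \right)} = \left(-59 - 6\right) 83 = \left(-65\right) 83 = -5395$)
$\frac{1}{q{\left(196 \right)} - \left(146 - \left(\left(-2 - 50\right) - 42\right) \left(-104\right)\right)} = \frac{1}{-5395 - \left(146 - \left(\left(-2 - 50\right) - 42\right) \left(-104\right)\right)} = \frac{1}{-5395 - \left(146 - \left(-52 - 42\right) \left(-104\right)\right)} = \frac{1}{-5395 - -9630} = \frac{1}{-5395 + \left(9776 - 146\right)} = \frac{1}{-5395 + 9630} = \frac{1}{4235}$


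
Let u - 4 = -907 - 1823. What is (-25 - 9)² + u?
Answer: -1570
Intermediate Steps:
u = -2726 (u = 4 + (-907 - 1823) = 4 - 2730 = -2726)
(-25 - 9)² + u = (-25 - 9)² - 2726 = (-34)² - 2726 = 1156 - 2726 = -1570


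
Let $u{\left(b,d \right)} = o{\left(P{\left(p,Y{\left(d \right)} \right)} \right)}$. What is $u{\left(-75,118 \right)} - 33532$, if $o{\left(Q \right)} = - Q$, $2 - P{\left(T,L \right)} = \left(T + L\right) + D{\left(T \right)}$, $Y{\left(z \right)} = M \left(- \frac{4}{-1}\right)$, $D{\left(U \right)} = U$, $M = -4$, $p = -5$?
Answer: $-33560$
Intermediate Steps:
$Y{\left(z \right)} = -16$ ($Y{\left(z \right)} = - 4 \left(- \frac{4}{-1}\right) = - 4 \left(\left(-4\right) \left(-1\right)\right) = \left(-4\right) 4 = -16$)
$P{\left(T,L \right)} = 2 - L - 2 T$ ($P{\left(T,L \right)} = 2 - \left(\left(T + L\right) + T\right) = 2 - \left(\left(L + T\right) + T\right) = 2 - \left(L + 2 T\right) = 2 - L - 2 T$)
$u{\left(b,d \right)} = -28$ ($u{\left(b,d \right)} = - (2 - -16 - -10) = - (2 + 16 + 10) = \left(-1\right) 28 = -28$)
$u{\left(-75,118 \right)} - 33532 = -28 - 33532 = -33560$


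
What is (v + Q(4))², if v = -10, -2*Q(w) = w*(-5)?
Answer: 0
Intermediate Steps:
Q(w) = 5*w/2 (Q(w) = -w*(-5)/2 = -(-5)*w/2 = 5*w/2)
(v + Q(4))² = (-10 + (5/2)*4)² = (-10 + 10)² = 0² = 0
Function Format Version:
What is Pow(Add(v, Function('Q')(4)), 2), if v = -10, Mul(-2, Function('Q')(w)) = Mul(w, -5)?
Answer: 0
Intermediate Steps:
Function('Q')(w) = Mul(Rational(5, 2), w) (Function('Q')(w) = Mul(Rational(-1, 2), Mul(w, -5)) = Mul(Rational(-1, 2), Mul(-5, w)) = Mul(Rational(5, 2), w))
Pow(Add(v, Function('Q')(4)), 2) = Pow(Add(-10, Mul(Rational(5, 2), 4)), 2) = Pow(Add(-10, 10), 2) = Pow(0, 2) = 0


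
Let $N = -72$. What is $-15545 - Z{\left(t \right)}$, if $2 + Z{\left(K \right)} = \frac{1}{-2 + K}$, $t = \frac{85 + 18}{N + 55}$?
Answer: $- \frac{2129374}{137} \approx -15543.0$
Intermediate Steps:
$t = - \frac{103}{17}$ ($t = \frac{85 + 18}{-72 + 55} = \frac{103}{-17} = 103 \left(- \frac{1}{17}\right) = - \frac{103}{17} \approx -6.0588$)
$Z{\left(K \right)} = -2 + \frac{1}{-2 + K}$
$-15545 - Z{\left(t \right)} = -15545 - \frac{5 - - \frac{206}{17}}{-2 - \frac{103}{17}} = -15545 - \frac{5 + \frac{206}{17}}{- \frac{137}{17}} = -15545 - \left(- \frac{17}{137}\right) \frac{291}{17} = -15545 - - \frac{291}{137} = -15545 + \frac{291}{137} = - \frac{2129374}{137}$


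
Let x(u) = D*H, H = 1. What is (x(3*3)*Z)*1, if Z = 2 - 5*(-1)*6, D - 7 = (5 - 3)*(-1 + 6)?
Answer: 544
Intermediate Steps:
D = 17 (D = 7 + (5 - 3)*(-1 + 6) = 7 + 2*5 = 7 + 10 = 17)
x(u) = 17 (x(u) = 17*1 = 17)
Z = 32 (Z = 2 + 5*6 = 2 + 30 = 32)
(x(3*3)*Z)*1 = (17*32)*1 = 544*1 = 544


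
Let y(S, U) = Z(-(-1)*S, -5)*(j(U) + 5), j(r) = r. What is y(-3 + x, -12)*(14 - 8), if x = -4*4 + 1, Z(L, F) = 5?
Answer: -210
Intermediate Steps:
x = -15 (x = -16 + 1 = -15)
y(S, U) = 25 + 5*U (y(S, U) = 5*(U + 5) = 5*(5 + U) = 25 + 5*U)
y(-3 + x, -12)*(14 - 8) = (25 + 5*(-12))*(14 - 8) = (25 - 60)*6 = -35*6 = -210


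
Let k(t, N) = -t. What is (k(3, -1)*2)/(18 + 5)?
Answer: -6/23 ≈ -0.26087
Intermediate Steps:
(k(3, -1)*2)/(18 + 5) = (-1*3*2)/(18 + 5) = -3*2/23 = -6*1/23 = -6/23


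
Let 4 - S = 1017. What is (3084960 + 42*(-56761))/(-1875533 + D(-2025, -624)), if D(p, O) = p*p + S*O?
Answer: 350499/1428602 ≈ 0.24534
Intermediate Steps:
S = -1013 (S = 4 - 1*1017 = 4 - 1017 = -1013)
D(p, O) = p² - 1013*O (D(p, O) = p*p - 1013*O = p² - 1013*O)
(3084960 + 42*(-56761))/(-1875533 + D(-2025, -624)) = (3084960 + 42*(-56761))/(-1875533 + ((-2025)² - 1013*(-624))) = (3084960 - 2383962)/(-1875533 + (4100625 + 632112)) = 700998/(-1875533 + 4732737) = 700998/2857204 = 700998*(1/2857204) = 350499/1428602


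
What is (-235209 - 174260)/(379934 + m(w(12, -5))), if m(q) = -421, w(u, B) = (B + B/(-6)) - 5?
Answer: -409469/379513 ≈ -1.0789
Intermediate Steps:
w(u, B) = -5 + 5*B/6 (w(u, B) = (B + B*(-1/6)) - 5 = (B - B/6) - 5 = 5*B/6 - 5 = -5 + 5*B/6)
(-235209 - 174260)/(379934 + m(w(12, -5))) = (-235209 - 174260)/(379934 - 421) = -409469/379513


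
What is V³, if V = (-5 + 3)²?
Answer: 64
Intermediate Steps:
V = 4 (V = (-2)² = 4)
V³ = 4³ = 64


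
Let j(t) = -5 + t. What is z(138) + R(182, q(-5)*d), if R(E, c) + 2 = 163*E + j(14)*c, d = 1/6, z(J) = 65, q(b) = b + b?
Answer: 29714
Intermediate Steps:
q(b) = 2*b
d = ⅙ ≈ 0.16667
R(E, c) = -2 + 9*c + 163*E (R(E, c) = -2 + (163*E + (-5 + 14)*c) = -2 + (163*E + 9*c) = -2 + (9*c + 163*E) = -2 + 9*c + 163*E)
z(138) + R(182, q(-5)*d) = 65 + (-2 + 9*((2*(-5))*(⅙)) + 163*182) = 65 + (-2 + 9*(-10*⅙) + 29666) = 65 + (-2 + 9*(-5/3) + 29666) = 65 + (-2 - 15 + 29666) = 65 + 29649 = 29714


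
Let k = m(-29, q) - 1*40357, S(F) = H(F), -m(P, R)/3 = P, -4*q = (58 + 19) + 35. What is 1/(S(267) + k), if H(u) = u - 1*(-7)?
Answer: -1/39996 ≈ -2.5002e-5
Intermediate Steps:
H(u) = 7 + u (H(u) = u + 7 = 7 + u)
q = -28 (q = -((58 + 19) + 35)/4 = -(77 + 35)/4 = -¼*112 = -28)
m(P, R) = -3*P
S(F) = 7 + F
k = -40270 (k = -3*(-29) - 1*40357 = 87 - 40357 = -40270)
1/(S(267) + k) = 1/((7 + 267) - 40270) = 1/(274 - 40270) = 1/(-39996) = -1/39996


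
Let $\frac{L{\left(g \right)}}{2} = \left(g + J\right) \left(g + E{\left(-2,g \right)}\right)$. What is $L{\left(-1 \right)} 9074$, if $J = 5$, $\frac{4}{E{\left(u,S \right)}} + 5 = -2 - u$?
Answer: $- \frac{653328}{5} \approx -1.3067 \cdot 10^{5}$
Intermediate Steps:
$E{\left(u,S \right)} = \frac{4}{-7 - u}$ ($E{\left(u,S \right)} = \frac{4}{-5 - \left(2 + u\right)} = \frac{4}{-7 - u}$)
$L{\left(g \right)} = 2 \left(5 + g\right) \left(- \frac{4}{5} + g\right)$ ($L{\left(g \right)} = 2 \left(g + 5\right) \left(g - \frac{4}{7 - 2}\right) = 2 \left(5 + g\right) \left(g - \frac{4}{5}\right) = 2 \left(5 + g\right) \left(- \frac{4}{5} + g\right)$)
$L{\left(-1 \right)} 9074 = \left(-8 + 2 \left(-1\right)^{2} + \frac{42}{5} \left(-1\right)\right) 9074 = \left(-8 + 2 \cdot 1 - \frac{42}{5}\right) 9074 = \left(-8 + 2 - \frac{42}{5}\right) 9074 = \left(- \frac{72}{5}\right) 9074 = - \frac{653328}{5}$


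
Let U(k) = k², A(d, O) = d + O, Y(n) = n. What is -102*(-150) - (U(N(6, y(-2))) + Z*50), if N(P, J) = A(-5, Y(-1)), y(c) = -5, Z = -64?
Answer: 18464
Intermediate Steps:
A(d, O) = O + d
N(P, J) = -6 (N(P, J) = -1 - 5 = -6)
-102*(-150) - (U(N(6, y(-2))) + Z*50) = -102*(-150) - ((-6)² - 64*50) = 15300 - (36 - 3200) = 15300 - 1*(-3164) = 15300 + 3164 = 18464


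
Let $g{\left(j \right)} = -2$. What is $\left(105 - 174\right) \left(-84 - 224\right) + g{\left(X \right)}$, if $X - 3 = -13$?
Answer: $21250$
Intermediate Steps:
$X = -10$ ($X = 3 - 13 = -10$)
$\left(105 - 174\right) \left(-84 - 224\right) + g{\left(X \right)} = \left(105 - 174\right) \left(-84 - 224\right) - 2 = \left(-69\right) \left(-308\right) - 2 = 21252 - 2 = 21250$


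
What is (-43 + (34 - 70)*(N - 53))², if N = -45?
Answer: 12145225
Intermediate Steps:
(-43 + (34 - 70)*(N - 53))² = (-43 + (34 - 70)*(-45 - 53))² = (-43 - 36*(-98))² = (-43 + 3528)² = 3485² = 12145225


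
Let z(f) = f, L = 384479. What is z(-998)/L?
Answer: -998/384479 ≈ -0.0025957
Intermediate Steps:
z(-998)/L = -998/384479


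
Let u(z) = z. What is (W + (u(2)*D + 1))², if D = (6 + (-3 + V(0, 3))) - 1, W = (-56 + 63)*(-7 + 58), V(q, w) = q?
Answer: 131044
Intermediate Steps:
W = 357 (W = 7*51 = 357)
D = 2 (D = (6 + (-3 + 0)) - 1 = (6 - 3) - 1 = 3 - 1 = 2)
(W + (u(2)*D + 1))² = (357 + (2*2 + 1))² = (357 + (4 + 1))² = (357 + 5)² = 362² = 131044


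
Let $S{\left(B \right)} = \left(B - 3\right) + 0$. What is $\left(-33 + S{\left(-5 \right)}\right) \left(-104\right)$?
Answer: $4264$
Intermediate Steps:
$S{\left(B \right)} = -3 + B$ ($S{\left(B \right)} = \left(-3 + B\right) + 0 = -3 + B$)
$\left(-33 + S{\left(-5 \right)}\right) \left(-104\right) = \left(-33 - 8\right) \left(-104\right) = \left(-41\right) \left(-104\right) = 4264$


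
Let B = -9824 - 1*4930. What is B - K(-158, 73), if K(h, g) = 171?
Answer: -14925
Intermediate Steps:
B = -14754 (B = -9824 - 4930 = -14754)
B - K(-158, 73) = -14754 - 1*171 = -14754 - 171 = -14925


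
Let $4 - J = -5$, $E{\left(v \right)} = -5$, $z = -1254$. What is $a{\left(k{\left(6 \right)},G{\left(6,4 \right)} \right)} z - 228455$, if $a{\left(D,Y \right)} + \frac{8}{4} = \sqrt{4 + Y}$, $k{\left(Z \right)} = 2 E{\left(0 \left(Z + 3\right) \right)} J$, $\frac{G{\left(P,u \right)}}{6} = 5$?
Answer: $-225947 - 1254 \sqrt{34} \approx -2.3326 \cdot 10^{5}$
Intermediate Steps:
$J = 9$ ($J = 4 - -5 = 4 + 5 = 9$)
$G{\left(P,u \right)} = 30$ ($G{\left(P,u \right)} = 6 \cdot 5 = 30$)
$k{\left(Z \right)} = -90$ ($k{\left(Z \right)} = 2 \left(-5\right) 9 = \left(-10\right) 9 = -90$)
$a{\left(D,Y \right)} = -2 + \sqrt{4 + Y}$
$a{\left(k{\left(6 \right)},G{\left(6,4 \right)} \right)} z - 228455 = \left(-2 + \sqrt{4 + 30}\right) \left(-1254\right) - 228455 = \left(-2 + \sqrt{34}\right) \left(-1254\right) - 228455 = \left(2508 - 1254 \sqrt{34}\right) - 228455 = -225947 - 1254 \sqrt{34}$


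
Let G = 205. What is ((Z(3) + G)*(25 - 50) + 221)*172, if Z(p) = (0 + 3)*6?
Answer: -920888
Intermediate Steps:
Z(p) = 18 (Z(p) = 3*6 = 18)
((Z(3) + G)*(25 - 50) + 221)*172 = ((18 + 205)*(25 - 50) + 221)*172 = (223*(-25) + 221)*172 = (-5575 + 221)*172 = -5354*172 = -920888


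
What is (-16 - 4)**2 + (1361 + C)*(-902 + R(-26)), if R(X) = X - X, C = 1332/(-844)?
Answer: -258643476/211 ≈ -1.2258e+6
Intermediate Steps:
C = -333/211 (C = 1332*(-1/844) = -333/211 ≈ -1.5782)
R(X) = 0
(-16 - 4)**2 + (1361 + C)*(-902 + R(-26)) = (-16 - 4)**2 + (1361 - 333/211)*(-902 + 0) = (-20)**2 + (286838/211)*(-902) = 400 - 258727876/211 = -258643476/211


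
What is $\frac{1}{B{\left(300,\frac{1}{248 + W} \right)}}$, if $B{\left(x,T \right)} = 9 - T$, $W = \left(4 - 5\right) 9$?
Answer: $\frac{239}{2150} \approx 0.11116$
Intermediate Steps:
$W = -9$ ($W = \left(-1\right) 9 = -9$)
$\frac{1}{B{\left(300,\frac{1}{248 + W} \right)}} = \frac{1}{9 - \frac{1}{248 - 9}} = \frac{1}{9 - \frac{1}{239}} = \frac{1}{\frac{2150}{239}} = \frac{239}{2150}$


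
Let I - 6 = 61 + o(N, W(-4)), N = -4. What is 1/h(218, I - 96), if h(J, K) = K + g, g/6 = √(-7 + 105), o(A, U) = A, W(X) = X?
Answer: 11/813 + 14*√2/813 ≈ 0.037883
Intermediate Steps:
g = 42*√2 (g = 6*√(-7 + 105) = 6*√98 = 6*(7*√2) = 42*√2 ≈ 59.397)
I = 63 (I = 6 + (61 - 4) = 6 + 57 = 63)
h(J, K) = K + 42*√2
1/h(218, I - 96) = 1/((63 - 96) + 42*√2) = 1/(-33 + 42*√2)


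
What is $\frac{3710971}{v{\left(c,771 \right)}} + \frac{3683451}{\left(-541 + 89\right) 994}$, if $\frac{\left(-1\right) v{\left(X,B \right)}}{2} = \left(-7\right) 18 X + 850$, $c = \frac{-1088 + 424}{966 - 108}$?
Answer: $- \frac{59855329661563}{30437914136} \approx -1966.5$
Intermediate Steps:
$c = - \frac{332}{429}$ ($c = - \frac{664}{858} = \left(-664\right) \frac{1}{858} = - \frac{332}{429} \approx -0.77389$)
$v{\left(X,B \right)} = -1700 + 252 X$ ($v{\left(X,B \right)} = - 2 \left(\left(-7\right) 18 X + 850\right) = - 2 \left(- 126 X + 850\right) = - 2 \left(850 - 126 X\right) = -1700 + 252 X$)
$\frac{3710971}{v{\left(c,771 \right)}} + \frac{3683451}{\left(-541 + 89\right) 994} = \frac{3710971}{-1700 + 252 \left(- \frac{332}{429}\right)} + \frac{3683451}{\left(-541 + 89\right) 994} = \frac{3710971}{-1700 - \frac{27888}{143}} + \frac{3683451}{\left(-452\right) 994} = \frac{3710971}{- \frac{270988}{143}} + \frac{3683451}{-449288} = 3710971 \left(- \frac{143}{270988}\right) + 3683451 \left(- \frac{1}{449288}\right) = - \frac{530668853}{270988} - \frac{3683451}{449288} = - \frac{59855329661563}{30437914136}$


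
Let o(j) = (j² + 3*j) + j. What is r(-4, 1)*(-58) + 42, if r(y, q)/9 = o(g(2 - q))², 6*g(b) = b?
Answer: -15101/72 ≈ -209.74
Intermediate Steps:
g(b) = b/6
o(j) = j² + 4*j
r(y, q) = 9*(⅓ - q/6)²*(13/3 - q/6)² (r(y, q) = 9*(((2 - q)/6)*(4 + (2 - q)/6))² = 9*((⅓ - q/6)*(4 + (⅓ - q/6)))² = 9*((⅓ - q/6)*(13/3 - q/6))² = 9*((⅓ - q/6)²*(13/3 - q/6)²) = 9*(⅓ - q/6)²*(13/3 - q/6)²)
r(-4, 1)*(-58) + 42 = ((-26 + 1)²*(-2 + 1)²/144)*(-58) + 42 = ((1/144)*(-25)²*(-1)²)*(-58) + 42 = ((1/144)*625*1)*(-58) + 42 = (625/144)*(-58) + 42 = -18125/72 + 42 = -15101/72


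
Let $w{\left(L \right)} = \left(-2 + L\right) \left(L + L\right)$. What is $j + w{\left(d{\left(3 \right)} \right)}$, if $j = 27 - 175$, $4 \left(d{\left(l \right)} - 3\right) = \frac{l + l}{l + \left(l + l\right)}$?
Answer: $- \frac{2531}{18} \approx -140.61$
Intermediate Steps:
$d{\left(l \right)} = \frac{19}{6}$ ($d{\left(l \right)} = 3 + \frac{\left(l + l\right) \frac{1}{l + \left(l + l\right)}}{4} = 3 + \frac{2 l \frac{1}{l + 2 l}}{4} = 3 + \frac{2 l \frac{1}{3 l}}{4} = 3 + \frac{1}{4} \cdot \frac{2}{3} = 3 + \frac{1}{6} = \frac{19}{6}$)
$w{\left(L \right)} = 2 L \left(-2 + L\right)$ ($w{\left(L \right)} = \left(-2 + L\right) 2 L = 2 L \left(-2 + L\right)$)
$j = -148$ ($j = 27 - 175 = -148$)
$j + w{\left(d{\left(3 \right)} \right)} = -148 + 2 \cdot \frac{19}{6} \left(-2 + \frac{19}{6}\right) = -148 + 2 \cdot \frac{19}{6} \cdot \frac{7}{6} = -148 + \frac{133}{18} = - \frac{2531}{18}$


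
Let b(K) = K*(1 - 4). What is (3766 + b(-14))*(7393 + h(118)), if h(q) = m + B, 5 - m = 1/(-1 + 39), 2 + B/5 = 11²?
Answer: 578307632/19 ≈ 3.0437e+7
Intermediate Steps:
B = 595 (B = -10 + 5*11² = -10 + 5*121 = -10 + 605 = 595)
m = 189/38 (m = 5 - 1/(-1 + 39) = 5 - 1/38 = 189/38 ≈ 4.9737)
b(K) = -3*K (b(K) = K*(-3) = -3*K)
h(q) = 22799/38 (h(q) = 189/38 + 595 = 22799/38)
(3766 + b(-14))*(7393 + h(118)) = (3766 - 3*(-14))*(7393 + 22799/38) = (3766 + 42)*(303733/38) = 3808*(303733/38) = 578307632/19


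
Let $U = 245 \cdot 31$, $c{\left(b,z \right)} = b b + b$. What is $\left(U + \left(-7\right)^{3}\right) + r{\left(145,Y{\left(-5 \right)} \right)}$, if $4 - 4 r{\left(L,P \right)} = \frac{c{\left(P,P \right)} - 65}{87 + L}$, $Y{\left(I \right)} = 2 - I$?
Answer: $\frac{6730793}{928} \approx 7253.0$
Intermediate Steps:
$c{\left(b,z \right)} = b + b^{2}$ ($c{\left(b,z \right)} = b^{2} + b = b + b^{2}$)
$U = 7595$
$r{\left(L,P \right)} = 1 - \frac{-65 + P \left(1 + P\right)}{4 \left(87 + L\right)}$ ($r{\left(L,P \right)} = 1 - \frac{\left(P \left(1 + P\right) - 65\right) \frac{1}{87 + L}}{4} = 1 - \frac{\left(-65 + P \left(1 + P\right)\right) \frac{1}{87 + L}}{4} = 1 - \frac{\frac{1}{87 + L} \left(-65 + P \left(1 + P\right)\right)}{4} = 1 - \frac{-65 + P \left(1 + P\right)}{4 \left(87 + L\right)}$)
$\left(U + \left(-7\right)^{3}\right) + r{\left(145,Y{\left(-5 \right)} \right)} = \left(7595 + \left(-7\right)^{3}\right) + \frac{413 + 4 \cdot 145 - \left(2 - -5\right) \left(1 + \left(2 - -5\right)\right)}{4 \left(87 + 145\right)} = \left(7595 - 343\right) + \frac{413 + 580 - \left(2 + 5\right) \left(1 + \left(2 + 5\right)\right)}{4 \cdot 232} = 7252 + \frac{1}{4} \cdot \frac{1}{232} \left(413 + 580 - 7 \left(1 + 7\right)\right) = 7252 + \frac{1}{4} \cdot \frac{1}{232} \left(413 + 580 - 7 \cdot 8\right) = 7252 + \frac{1}{4} \cdot \frac{1}{232} \left(413 + 580 - 56\right) = 7252 + \frac{1}{4} \cdot \frac{1}{232} \cdot 937 = 7252 + \frac{937}{928} = \frac{6730793}{928}$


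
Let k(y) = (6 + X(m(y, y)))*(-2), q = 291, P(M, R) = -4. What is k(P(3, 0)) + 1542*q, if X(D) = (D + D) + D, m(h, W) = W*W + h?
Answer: 448638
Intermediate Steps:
m(h, W) = h + W**2 (m(h, W) = W**2 + h = h + W**2)
X(D) = 3*D (X(D) = 2*D + D = 3*D)
k(y) = -12 - 6*y - 6*y**2 (k(y) = (6 + 3*(y + y**2))*(-2) = (6 + (3*y + 3*y**2))*(-2) = (6 + 3*y + 3*y**2)*(-2) = -12 - 6*y - 6*y**2)
k(P(3, 0)) + 1542*q = (-12 - 6*(-4) - 6*(-4)**2) + 1542*291 = (-12 + 24 - 6*16) + 448722 = (-12 + 24 - 96) + 448722 = -84 + 448722 = 448638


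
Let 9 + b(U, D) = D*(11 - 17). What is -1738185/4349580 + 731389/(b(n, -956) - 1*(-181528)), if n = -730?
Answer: 190383408963/54298706860 ≈ 3.5062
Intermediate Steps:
b(U, D) = -9 - 6*D (b(U, D) = -9 + D*(11 - 17) = -9 + D*(-6) = -9 - 6*D)
-1738185/4349580 + 731389/(b(n, -956) - 1*(-181528)) = -1738185/4349580 + 731389/((-9 - 6*(-956)) - 1*(-181528)) = -1738185*1/4349580 + 731389/((-9 + 5736) + 181528) = -115879/289972 + 731389/(5727 + 181528) = -115879/289972 + 731389/187255 = 190383408963/54298706860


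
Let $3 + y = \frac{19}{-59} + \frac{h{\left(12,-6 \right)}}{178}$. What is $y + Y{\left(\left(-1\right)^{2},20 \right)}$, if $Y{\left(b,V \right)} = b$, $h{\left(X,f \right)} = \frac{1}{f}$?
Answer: $- \frac{146375}{63012} \approx -2.323$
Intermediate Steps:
$y = - \frac{209387}{63012}$ ($y = -3 + \left(\frac{19}{-59} + \frac{1}{\left(-6\right) 178}\right) = -3 + \left(19 \left(- \frac{1}{59}\right) - \frac{1}{1068}\right) = -3 - \frac{20351}{63012} = - \frac{209387}{63012} \approx -3.323$)
$y + Y{\left(\left(-1\right)^{2},20 \right)} = - \frac{209387}{63012} + \left(-1\right)^{2} = - \frac{209387}{63012} + 1 = - \frac{146375}{63012}$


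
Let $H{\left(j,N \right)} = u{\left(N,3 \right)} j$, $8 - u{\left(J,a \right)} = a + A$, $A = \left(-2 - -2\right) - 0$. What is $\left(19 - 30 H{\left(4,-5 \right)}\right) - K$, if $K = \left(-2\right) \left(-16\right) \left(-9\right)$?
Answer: $-293$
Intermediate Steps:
$A = 0$ ($A = \left(-2 + 2\right) + 0 = 0 + 0 = 0$)
$u{\left(J,a \right)} = 8 - a$ ($u{\left(J,a \right)} = 8 - \left(a + 0\right) = 8 - a$)
$H{\left(j,N \right)} = 5 j$ ($H{\left(j,N \right)} = \left(8 - 3\right) j = 5 j$)
$K = -288$ ($K = 32 \left(-9\right) = -288$)
$\left(19 - 30 H{\left(4,-5 \right)}\right) - K = \left(19 - 30 \cdot 5 \cdot 4\right) - -288 = \left(19 - 600\right) + 288 = -581 + 288 = -293$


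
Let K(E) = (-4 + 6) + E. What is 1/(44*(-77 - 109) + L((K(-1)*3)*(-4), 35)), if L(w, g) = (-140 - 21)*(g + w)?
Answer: -1/11887 ≈ -8.4126e-5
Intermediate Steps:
K(E) = 2 + E
L(w, g) = -161*g - 161*w (L(w, g) = -161*(g + w) = -161*g - 161*w)
1/(44*(-77 - 109) + L((K(-1)*3)*(-4), 35)) = 1/(44*(-77 - 109) + (-161*35 - 161*(2 - 1)*3*(-4))) = 1/(44*(-186) + (-5635 - 161*1*3*(-4))) = 1/(-8184 + (-5635 - 483*(-4))) = 1/(-8184 + (-5635 - 161*(-12))) = 1/(-8184 + (-5635 + 1932)) = 1/(-8184 - 3703) = 1/(-11887) = -1/11887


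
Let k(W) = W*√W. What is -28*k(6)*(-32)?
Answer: 5376*√6 ≈ 13168.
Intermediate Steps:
k(W) = W^(3/2)
-28*k(6)*(-32) = -168*√6*(-32) = 5376*√6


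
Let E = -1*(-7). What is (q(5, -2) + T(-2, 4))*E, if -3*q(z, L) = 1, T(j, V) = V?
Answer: 77/3 ≈ 25.667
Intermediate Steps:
q(z, L) = -⅓ (q(z, L) = -⅓*1 = -⅓)
E = 7
(q(5, -2) + T(-2, 4))*E = (-⅓ + 4)*7 = (11/3)*7 = 77/3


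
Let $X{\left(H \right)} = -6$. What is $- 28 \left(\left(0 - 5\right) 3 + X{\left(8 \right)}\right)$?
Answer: $588$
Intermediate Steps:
$- 28 \left(\left(0 - 5\right) 3 + X{\left(8 \right)}\right) = - 28 \left(\left(0 - 5\right) 3 - 6\right) = - 28 \left(\left(-5\right) 3 - 6\right) = - 28 \left(-15 - 6\right) = \left(-28\right) \left(-21\right) = 588$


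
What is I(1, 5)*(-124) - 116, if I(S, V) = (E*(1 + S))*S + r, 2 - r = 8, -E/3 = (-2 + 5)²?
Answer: 7324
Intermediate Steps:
E = -27 (E = -3*(-2 + 5)² = -3*3² = -3*9 = -27)
r = -6 (r = 2 - 1*8 = 2 - 8 = -6)
I(S, V) = -6 + S*(-27 - 27*S) (I(S, V) = (-27*(1 + S))*S - 6 = (-27 - 27*S)*S - 6 = S*(-27 - 27*S) - 6 = -6 + S*(-27 - 27*S))
I(1, 5)*(-124) - 116 = (-6 - 27*1 - 27*1²)*(-124) - 116 = (-6 - 27 - 27*1)*(-124) - 116 = (-6 - 27 - 27)*(-124) - 116 = -60*(-124) - 116 = 7440 - 116 = 7324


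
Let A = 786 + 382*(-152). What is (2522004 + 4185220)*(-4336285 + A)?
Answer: -29468611199112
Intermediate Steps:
A = -57278 (A = 786 - 58064 = -57278)
(2522004 + 4185220)*(-4336285 + A) = (2522004 + 4185220)*(-4336285 - 57278) = 6707224*(-4393563) = -29468611199112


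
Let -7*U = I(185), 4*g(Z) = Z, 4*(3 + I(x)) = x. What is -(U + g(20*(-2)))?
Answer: 453/28 ≈ 16.179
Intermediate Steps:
I(x) = -3 + x/4
g(Z) = Z/4
U = -173/28 (U = -(-3 + (1/4)*185)/7 = -(-3 + 185/4)/7 = -1/7*173/4 = -173/28 ≈ -6.1786)
-(U + g(20*(-2))) = -(-173/28 + (20*(-2))/4) = -(-173/28 + (1/4)*(-40)) = -(-173/28 - 10) = -1*(-453/28) = 453/28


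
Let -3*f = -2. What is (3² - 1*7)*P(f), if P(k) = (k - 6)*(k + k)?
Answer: -128/9 ≈ -14.222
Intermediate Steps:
f = ⅔ (f = -⅓*(-2) = ⅔ ≈ 0.66667)
P(k) = 2*k*(-6 + k) (P(k) = (-6 + k)*(2*k) = 2*k*(-6 + k))
(3² - 1*7)*P(f) = (3² - 1*7)*(2*(⅔)*(-6 + ⅔)) = (9 - 7)*(2*(⅔)*(-16/3)) = 2*(-64/9) = -128/9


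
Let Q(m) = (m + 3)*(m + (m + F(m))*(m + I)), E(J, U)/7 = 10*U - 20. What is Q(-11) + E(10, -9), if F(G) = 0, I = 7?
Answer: -1034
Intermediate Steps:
E(J, U) = -140 + 70*U (E(J, U) = 7*(10*U - 20) = 7*(-20 + 10*U) = -140 + 70*U)
Q(m) = (3 + m)*(m + m*(7 + m)) (Q(m) = (m + 3)*(m + (m + 0)*(m + 7)) = (3 + m)*(m + m*(7 + m)))
Q(-11) + E(10, -9) = -11*(24 + (-11)² + 11*(-11)) + (-140 + 70*(-9)) = -11*(24 + 121 - 121) + (-140 - 630) = -11*24 - 770 = -264 - 770 = -1034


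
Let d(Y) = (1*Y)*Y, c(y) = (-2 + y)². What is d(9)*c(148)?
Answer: 1726596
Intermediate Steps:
d(Y) = Y² (d(Y) = Y*Y = Y²)
d(9)*c(148) = 9²*(-2 + 148)² = 81*146² = 81*21316 = 1726596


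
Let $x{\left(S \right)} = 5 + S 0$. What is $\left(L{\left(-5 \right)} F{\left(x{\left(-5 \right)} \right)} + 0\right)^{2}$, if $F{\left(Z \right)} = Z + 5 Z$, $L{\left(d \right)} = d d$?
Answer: $562500$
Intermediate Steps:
$x{\left(S \right)} = 5$ ($x{\left(S \right)} = 5 + 0 = 5$)
$L{\left(d \right)} = d^{2}$
$F{\left(Z \right)} = 6 Z$
$\left(L{\left(-5 \right)} F{\left(x{\left(-5 \right)} \right)} + 0\right)^{2} = \left(\left(-5\right)^{2} \cdot 6 \cdot 5 + 0\right)^{2} = \left(25 \cdot 30 + 0\right)^{2} = \left(750 + 0\right)^{2} = 750^{2} = 562500$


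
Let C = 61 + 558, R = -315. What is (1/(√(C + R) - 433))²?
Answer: (433 - 4*√19)⁻² ≈ 5.7906e-6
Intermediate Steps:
C = 619
(1/(√(C + R) - 433))² = (1/(√(619 - 315) - 433))² = (1/(√304 - 433))² = (1/(4*√19 - 433))² = (1/(-433 + 4*√19))² = (-433 + 4*√19)⁻²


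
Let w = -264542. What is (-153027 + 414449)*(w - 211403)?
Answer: -124422493790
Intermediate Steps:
(-153027 + 414449)*(w - 211403) = (-153027 + 414449)*(-264542 - 211403) = 261422*(-475945) = -124422493790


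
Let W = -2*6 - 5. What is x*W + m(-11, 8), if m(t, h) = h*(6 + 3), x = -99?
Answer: 1755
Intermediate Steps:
W = -17 (W = -12 - 5 = -17)
m(t, h) = 9*h (m(t, h) = h*9 = 9*h)
x*W + m(-11, 8) = -99*(-17) + 9*8 = 1683 + 72 = 1755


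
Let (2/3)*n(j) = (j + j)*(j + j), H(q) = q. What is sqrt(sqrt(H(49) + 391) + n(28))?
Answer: sqrt(4704 + 2*sqrt(110)) ≈ 68.738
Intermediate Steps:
n(j) = 6*j**2 (n(j) = 3*((j + j)*(j + j))/2 = 3*((2*j)*(2*j))/2 = 3*(4*j**2)/2 = 6*j**2)
sqrt(sqrt(H(49) + 391) + n(28)) = sqrt(sqrt(49 + 391) + 6*28**2) = sqrt(sqrt(440) + 6*784) = sqrt(2*sqrt(110) + 4704) = sqrt(4704 + 2*sqrt(110))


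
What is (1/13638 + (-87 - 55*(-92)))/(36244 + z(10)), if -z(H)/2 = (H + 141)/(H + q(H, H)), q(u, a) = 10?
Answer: 339108875/2470448691 ≈ 0.13727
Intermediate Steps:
z(H) = -2*(141 + H)/(10 + H) (z(H) = -2*(H + 141)/(H + 10) = -2*(141 + H)/(10 + H))
(1/13638 + (-87 - 55*(-92)))/(36244 + z(10)) = (1/13638 + (-87 - 55*(-92)))/(36244 + 2*(-141 - 1*10)/(10 + 10)) = (1/13638 + (-87 + 5060))/(36244 + 2*(-141 - 10)/20) = (1/13638 + 4973)/(36244 + 2*(1/20)*(-151)) = 67821775/(13638*(36244 - 151/10)) = 67821775/(13638*(362289/10)) = (67821775/13638)*(10/362289) = 339108875/2470448691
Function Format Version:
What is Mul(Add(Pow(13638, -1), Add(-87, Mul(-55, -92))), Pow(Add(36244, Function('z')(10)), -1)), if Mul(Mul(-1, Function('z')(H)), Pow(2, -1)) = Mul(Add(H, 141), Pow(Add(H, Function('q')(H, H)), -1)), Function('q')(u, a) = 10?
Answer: Rational(339108875, 2470448691) ≈ 0.13727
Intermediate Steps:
Function('z')(H) = Mul(-2, Pow(Add(10, H), -1), Add(141, H)) (Function('z')(H) = Mul(-2, Mul(Add(H, 141), Pow(Add(H, 10), -1))) = Mul(-2, Mul(Add(141, H), Pow(Add(10, H), -1))) = Mul(-2, Mul(Pow(Add(10, H), -1), Add(141, H))) = Mul(-2, Pow(Add(10, H), -1), Add(141, H)))
Mul(Add(Pow(13638, -1), Add(-87, Mul(-55, -92))), Pow(Add(36244, Function('z')(10)), -1)) = Mul(Add(Pow(13638, -1), Add(-87, Mul(-55, -92))), Pow(Add(36244, Mul(2, Pow(Add(10, 10), -1), Add(-141, Mul(-1, 10)))), -1)) = Mul(Add(Rational(1, 13638), Add(-87, 5060)), Pow(Add(36244, Mul(2, Pow(20, -1), Add(-141, -10))), -1)) = Mul(Add(Rational(1, 13638), 4973), Pow(Add(36244, Mul(2, Rational(1, 20), -151)), -1)) = Mul(Rational(67821775, 13638), Pow(Add(36244, Rational(-151, 10)), -1)) = Mul(Rational(67821775, 13638), Pow(Rational(362289, 10), -1)) = Mul(Rational(67821775, 13638), Rational(10, 362289)) = Rational(339108875, 2470448691)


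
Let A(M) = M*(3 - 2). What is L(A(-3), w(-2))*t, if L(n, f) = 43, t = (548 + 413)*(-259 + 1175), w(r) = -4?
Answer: 37851868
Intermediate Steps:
A(M) = M (A(M) = M*1 = M)
t = 880276 (t = 961*916 = 880276)
L(A(-3), w(-2))*t = 43*880276 = 37851868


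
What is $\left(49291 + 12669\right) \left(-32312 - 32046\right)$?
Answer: $-3987621680$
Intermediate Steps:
$\left(49291 + 12669\right) \left(-32312 - 32046\right) = 61960 \left(-64358\right) = -3987621680$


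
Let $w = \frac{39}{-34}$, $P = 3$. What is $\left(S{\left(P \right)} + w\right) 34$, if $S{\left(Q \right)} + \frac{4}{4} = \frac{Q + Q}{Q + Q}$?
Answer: $-39$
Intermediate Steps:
$S{\left(Q \right)} = 0$ ($S{\left(Q \right)} = -1 + \frac{Q + Q}{Q + Q} = -1 + \frac{2 Q}{2 Q} = -1 + 2 Q \frac{1}{2 Q} = -1 + 1 = 0$)
$w = - \frac{39}{34}$ ($w = 39 \left(- \frac{1}{34}\right) = - \frac{39}{34} \approx -1.1471$)
$\left(S{\left(P \right)} + w\right) 34 = \left(0 - \frac{39}{34}\right) 34 = \left(- \frac{39}{34}\right) 34 = -39$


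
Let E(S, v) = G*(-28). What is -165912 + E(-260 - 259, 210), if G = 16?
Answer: -166360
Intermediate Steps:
E(S, v) = -448 (E(S, v) = 16*(-28) = -448)
-165912 + E(-260 - 259, 210) = -165912 - 448 = -166360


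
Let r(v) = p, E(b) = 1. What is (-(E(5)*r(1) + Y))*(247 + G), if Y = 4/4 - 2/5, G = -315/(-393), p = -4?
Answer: 551854/655 ≈ 842.53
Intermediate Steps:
G = 105/131 (G = -315*(-1/393) = 105/131 ≈ 0.80153)
r(v) = -4
Y = 3/5 (Y = 4*(1/4) - 2*1/5 = 1 - 2/5 = 3/5 ≈ 0.60000)
(-(E(5)*r(1) + Y))*(247 + G) = (-(1*(-4) + 3/5))*(247 + 105/131) = -(-4 + 3/5)*(32462/131) = -1*(-17/5)*(32462/131) = (17/5)*(32462/131) = 551854/655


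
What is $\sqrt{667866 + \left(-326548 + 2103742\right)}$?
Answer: $2 \sqrt{611265} \approx 1563.7$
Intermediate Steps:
$\sqrt{667866 + \left(-326548 + 2103742\right)} = \sqrt{667866 + 1777194} = \sqrt{2445060} = 2 \sqrt{611265}$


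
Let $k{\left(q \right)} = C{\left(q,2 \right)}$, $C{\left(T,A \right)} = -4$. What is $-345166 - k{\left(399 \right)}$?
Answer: $-345162$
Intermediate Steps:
$k{\left(q \right)} = -4$
$-345166 - k{\left(399 \right)} = -345166 - -4 = -345166 + 4 = -345162$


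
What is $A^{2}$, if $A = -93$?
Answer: $8649$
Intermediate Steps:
$A^{2} = \left(-93\right)^{2} = 8649$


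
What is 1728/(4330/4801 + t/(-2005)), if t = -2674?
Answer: 4158434160/5379881 ≈ 772.96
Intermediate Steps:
1728/(4330/4801 + t/(-2005)) = 1728/(4330/4801 - 2674/(-2005)) = 1728/(4330*(1/4801) - 2674*(-1/2005)) = 1728/(4330/4801 + 2674/2005) = 1728/(21519524/9626005) = 1728*(9626005/21519524) = 4158434160/5379881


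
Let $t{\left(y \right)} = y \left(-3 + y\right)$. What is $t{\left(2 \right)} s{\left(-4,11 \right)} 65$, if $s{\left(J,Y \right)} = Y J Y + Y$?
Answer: $61490$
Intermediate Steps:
$s{\left(J,Y \right)} = Y + J Y^{2}$ ($s{\left(J,Y \right)} = J Y Y + Y = J Y^{2} + Y = Y + J Y^{2}$)
$t{\left(2 \right)} s{\left(-4,11 \right)} 65 = 2 \left(-3 + 2\right) 11 \left(1 - 44\right) 65 = 2 \left(-1\right) 11 \left(1 - 44\right) 65 = - 2 \cdot 11 \left(-43\right) 65 = \left(-2\right) \left(-473\right) 65 = 946 \cdot 65 = 61490$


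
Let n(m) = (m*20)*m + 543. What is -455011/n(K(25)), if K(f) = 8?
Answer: -455011/1823 ≈ -249.59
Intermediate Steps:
n(m) = 543 + 20*m**2 (n(m) = (20*m)*m + 543 = 20*m**2 + 543 = 543 + 20*m**2)
-455011/n(K(25)) = -455011/(543 + 20*8**2) = -455011/(543 + 20*64) = -455011/(543 + 1280) = -455011/1823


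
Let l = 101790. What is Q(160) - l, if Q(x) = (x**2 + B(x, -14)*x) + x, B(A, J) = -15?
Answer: -78430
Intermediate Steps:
Q(x) = x**2 - 14*x (Q(x) = (x**2 - 15*x) + x = x**2 - 14*x)
Q(160) - l = 160*(-14 + 160) - 1*101790 = 160*146 - 101790 = 23360 - 101790 = -78430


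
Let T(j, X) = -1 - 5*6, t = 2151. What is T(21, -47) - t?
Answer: -2182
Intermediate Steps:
T(j, X) = -31 (T(j, X) = -1 - 30 = -31)
T(21, -47) - t = -31 - 1*2151 = -31 - 2151 = -2182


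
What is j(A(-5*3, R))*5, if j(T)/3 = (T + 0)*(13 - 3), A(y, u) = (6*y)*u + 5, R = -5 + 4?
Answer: 14250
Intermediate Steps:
R = -1
A(y, u) = 5 + 6*u*y (A(y, u) = 6*u*y + 5 = 5 + 6*u*y)
j(T) = 30*T (j(T) = 3*((T + 0)*(13 - 3)) = 3*(T*10) = 3*(10*T) = 30*T)
j(A(-5*3, R))*5 = (30*(5 + 6*(-1)*(-5*3)))*5 = (30*(5 + 6*(-1)*(-15)))*5 = (30*(5 + 90))*5 = (30*95)*5 = 2850*5 = 14250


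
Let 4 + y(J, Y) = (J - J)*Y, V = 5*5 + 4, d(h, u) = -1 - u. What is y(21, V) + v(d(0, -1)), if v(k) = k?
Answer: -4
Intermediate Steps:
V = 29 (V = 25 + 4 = 29)
y(J, Y) = -4 (y(J, Y) = -4 + (J - J)*Y = -4 + 0*Y = -4 + 0 = -4)
y(21, V) + v(d(0, -1)) = -4 + (-1 - 1*(-1)) = -4 + (-1 + 1) = -4 + 0 = -4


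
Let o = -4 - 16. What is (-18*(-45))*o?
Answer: -16200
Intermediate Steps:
o = -20
(-18*(-45))*o = -18*(-45)*(-20) = 810*(-20) = -16200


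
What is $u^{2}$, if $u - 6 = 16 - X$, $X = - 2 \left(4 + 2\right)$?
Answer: $1156$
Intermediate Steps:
$X = -12$ ($X = \left(-2\right) 6 = -12$)
$u = 34$ ($u = 6 + \left(16 - -12\right) = 6 + \left(16 + 12\right) = 6 + 28 = 34$)
$u^{2} = 34^{2} = 1156$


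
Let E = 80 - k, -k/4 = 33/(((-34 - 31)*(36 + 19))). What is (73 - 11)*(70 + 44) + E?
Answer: 2323088/325 ≈ 7148.0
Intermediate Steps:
k = 12/325 (k = -132/((-34 - 31)*(36 + 19)) = -132/((-65*55)) = -132/(-3575) = -132*(-1)/3575 = -4*(-3/325) = 12/325 ≈ 0.036923)
E = 25988/325 (E = 80 - 1*12/325 = 80 - 12/325 = 25988/325 ≈ 79.963)
(73 - 11)*(70 + 44) + E = (73 - 11)*(70 + 44) + 25988/325 = 62*114 + 25988/325 = 7068 + 25988/325 = 2323088/325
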